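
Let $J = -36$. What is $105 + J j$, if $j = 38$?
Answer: $-1263$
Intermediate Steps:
$105 + J j = 105 - 1368 = -1263$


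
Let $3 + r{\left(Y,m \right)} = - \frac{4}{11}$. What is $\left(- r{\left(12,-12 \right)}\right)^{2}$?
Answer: $\frac{1369}{121} \approx 11.314$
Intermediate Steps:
$r{\left(Y,m \right)} = - \frac{37}{11}$ ($r{\left(Y,m \right)} = -3 - \frac{4}{11} = - \frac{37}{11}$)
$\left(- r{\left(12,-12 \right)}\right)^{2} = \left(\left(-1\right) \left(- \frac{37}{11}\right)\right)^{2} = \left(\frac{37}{11}\right)^{2} = \frac{1369}{121}$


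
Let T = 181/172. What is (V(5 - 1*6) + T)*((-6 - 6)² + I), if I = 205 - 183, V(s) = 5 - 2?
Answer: 57851/86 ≈ 672.69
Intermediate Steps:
T = 181/172 (T = 181*(1/172) = 181/172 ≈ 1.0523)
V(s) = 3
I = 22
(V(5 - 1*6) + T)*((-6 - 6)² + I) = (3 + 181/172)*((-6 - 6)² + 22) = 697*((-12)² + 22)/172 = 697*(144 + 22)/172 = (697/172)*166 = 57851/86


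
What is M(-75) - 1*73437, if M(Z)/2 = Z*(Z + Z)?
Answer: -50937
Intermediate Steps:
M(Z) = 4*Z**2 (M(Z) = 2*(Z*(Z + Z)) = 2*(Z*(2*Z)) = 2*(2*Z**2) = 4*Z**2)
M(-75) - 1*73437 = 4*(-75)**2 - 1*73437 = 4*5625 - 73437 = 22500 - 73437 = -50937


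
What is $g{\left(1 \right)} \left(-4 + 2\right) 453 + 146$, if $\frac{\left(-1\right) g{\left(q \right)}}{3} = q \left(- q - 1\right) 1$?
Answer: $-5290$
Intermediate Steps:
$g{\left(q \right)} = - 3 q \left(-1 - q\right)$ ($g{\left(q \right)} = - 3 q \left(- q - 1\right) 1 = - 3 q \left(-1 - q\right) 1 = - 3 q \left(-1 - q\right)$)
$g{\left(1 \right)} \left(-4 + 2\right) 453 + 146 = 3 \cdot 1 \left(1 + 1\right) \left(-4 + 2\right) 453 + 146 = 3 \cdot 1 \cdot 2 \left(-2\right) 453 + 146 = 6 \left(-2\right) 453 + 146 = \left(-12\right) 453 + 146 = -5436 + 146 = -5290$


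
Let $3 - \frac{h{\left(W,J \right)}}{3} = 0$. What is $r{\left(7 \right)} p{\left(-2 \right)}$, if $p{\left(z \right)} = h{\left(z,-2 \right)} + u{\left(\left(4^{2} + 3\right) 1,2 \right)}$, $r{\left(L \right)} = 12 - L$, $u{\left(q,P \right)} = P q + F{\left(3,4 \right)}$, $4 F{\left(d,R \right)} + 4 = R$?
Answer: $235$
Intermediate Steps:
$F{\left(d,R \right)} = -1 + \frac{R}{4}$
$h{\left(W,J \right)} = 9$ ($h{\left(W,J \right)} = 9 - 0 = 9 + 0 = 9$)
$u{\left(q,P \right)} = P q$ ($u{\left(q,P \right)} = P q + \left(-1 + \frac{1}{4} \cdot 4\right) = P q + \left(-1 + 1\right) = P q + 0 = P q$)
$p{\left(z \right)} = 47$ ($p{\left(z \right)} = 9 + 2 \left(4^{2} + 3\right) 1 = 9 + 2 \left(16 + 3\right) 1 = 9 + 2 \cdot 19 \cdot 1 = 9 + 2 \cdot 19 = 9 + 38 = 47$)
$r{\left(7 \right)} p{\left(-2 \right)} = \left(12 - 7\right) 47 = 5 \cdot 47 = 235$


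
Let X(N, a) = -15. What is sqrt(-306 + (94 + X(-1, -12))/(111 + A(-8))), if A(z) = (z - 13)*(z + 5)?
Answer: 7*I*sqrt(188790)/174 ≈ 17.48*I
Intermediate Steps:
A(z) = (-13 + z)*(5 + z)
sqrt(-306 + (94 + X(-1, -12))/(111 + A(-8))) = sqrt(-306 + (94 - 15)/(111 + (-65 + (-8)**2 - 8*(-8)))) = sqrt(-306 + 79/(111 + (-65 + 64 + 64))) = sqrt(-306 + 79/(111 + 63)) = sqrt(-306 + 79/174) = sqrt(-53165/174) = 7*I*sqrt(188790)/174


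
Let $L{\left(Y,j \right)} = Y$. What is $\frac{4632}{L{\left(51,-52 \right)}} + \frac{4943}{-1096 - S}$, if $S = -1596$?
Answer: $\frac{856031}{8500} \approx 100.71$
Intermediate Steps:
$\frac{4632}{L{\left(51,-52 \right)}} + \frac{4943}{-1096 - S} = \frac{4632}{51} + \frac{4943}{-1096 - -1596} = 4632 \cdot \frac{1}{51} + \frac{4943}{-1096 + 1596} = \frac{1544}{17} + \frac{4943}{500} = \frac{856031}{8500}$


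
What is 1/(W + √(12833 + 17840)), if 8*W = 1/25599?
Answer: -204792/1286418358596671 + 41939763264*√30673/1286418358596671 ≈ 0.0057098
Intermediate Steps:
W = 1/204792 (W = (⅛)/25599 = (⅛)*(1/25599) = 1/204792 ≈ 4.8830e-6)
1/(W + √(12833 + 17840)) = 1/(1/204792 + √(12833 + 17840)) = 1/(1/204792 + √30673)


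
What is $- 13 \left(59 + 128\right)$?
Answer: $-2431$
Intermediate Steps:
$- 13 \left(59 + 128\right) = \left(-13\right) 187 = -2431$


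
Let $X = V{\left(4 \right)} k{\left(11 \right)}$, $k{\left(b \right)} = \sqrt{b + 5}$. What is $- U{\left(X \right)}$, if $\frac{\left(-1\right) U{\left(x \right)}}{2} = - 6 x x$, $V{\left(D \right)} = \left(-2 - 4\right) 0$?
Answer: $0$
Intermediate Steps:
$k{\left(b \right)} = \sqrt{5 + b}$
$V{\left(D \right)} = 0$ ($V{\left(D \right)} = \left(-6\right) 0 = 0$)
$X = 0$ ($X = 0 \sqrt{5 + 11} = 0 \sqrt{16} = 0 \cdot 4 = 0$)
$U{\left(x \right)} = 12 x^{2}$ ($U{\left(x \right)} = - 2 - 6 x x = - 2 \left(- 6 x^{2}\right) = 12 x^{2}$)
$- U{\left(X \right)} = - 12 \cdot 0^{2} = - 12 \cdot 0 = \left(-1\right) 0 = 0$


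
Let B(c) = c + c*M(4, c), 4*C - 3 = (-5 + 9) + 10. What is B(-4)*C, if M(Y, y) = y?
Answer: 51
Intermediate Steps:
C = 17/4 (C = ¾ + ((-5 + 9) + 10)/4 = ¾ + (4 + 10)/4 = ¾ + (¼)*14 = ¾ + 7/2 = 17/4 ≈ 4.2500)
B(c) = c + c² (B(c) = c + c*c = c + c²)
B(-4)*C = -4*(1 - 4)*(17/4) = -4*(-3)*(17/4) = 12*(17/4) = 51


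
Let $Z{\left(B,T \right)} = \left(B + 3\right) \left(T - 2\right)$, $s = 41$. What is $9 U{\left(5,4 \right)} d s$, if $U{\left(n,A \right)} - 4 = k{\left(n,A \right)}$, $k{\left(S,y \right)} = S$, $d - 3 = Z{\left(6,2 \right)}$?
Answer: $9963$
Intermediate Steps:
$Z{\left(B,T \right)} = \left(-2 + T\right) \left(3 + B\right)$ ($Z{\left(B,T \right)} = \left(3 + B\right) \left(-2 + T\right) = \left(-2 + T\right) \left(3 + B\right)$)
$d = 3$ ($d = 3 + \left(-6 - 12 + 3 \cdot 2 + 6 \cdot 2\right) = 3 + \left(-6 - 12 + 6 + 12\right) = 3 + 0 = 3$)
$U{\left(n,A \right)} = 4 + n$
$9 U{\left(5,4 \right)} d s = 9 \left(4 + 5\right) 3 \cdot 41 = 9 \cdot 9 \cdot 3 \cdot 41 = 81 \cdot 3 \cdot 41 = 243 \cdot 41 = 9963$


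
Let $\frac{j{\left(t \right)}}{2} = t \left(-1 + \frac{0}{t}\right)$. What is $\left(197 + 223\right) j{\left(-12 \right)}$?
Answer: $10080$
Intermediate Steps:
$j{\left(t \right)} = - 2 t$ ($j{\left(t \right)} = 2 t \left(-1 + \frac{0}{t}\right) = 2 t \left(-1 + 0\right) = 2 t \left(-1\right) = 2 \left(- t\right) = - 2 t$)
$\left(197 + 223\right) j{\left(-12 \right)} = \left(197 + 223\right) \left(\left(-2\right) \left(-12\right)\right) = 420 \cdot 24 = 10080$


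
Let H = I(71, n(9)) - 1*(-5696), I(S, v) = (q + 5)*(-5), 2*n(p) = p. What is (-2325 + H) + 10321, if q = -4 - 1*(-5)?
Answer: 13662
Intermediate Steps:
n(p) = p/2
q = 1 (q = -4 + 5 = 1)
I(S, v) = -30 (I(S, v) = (1 + 5)*(-5) = 6*(-5) = -30)
H = 5666 (H = -30 - 1*(-5696) = -30 + 5696 = 5666)
(-2325 + H) + 10321 = (-2325 + 5666) + 10321 = 3341 + 10321 = 13662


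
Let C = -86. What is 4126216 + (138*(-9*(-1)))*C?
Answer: 4019404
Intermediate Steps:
4126216 + (138*(-9*(-1)))*C = 4126216 + (138*(-9*(-1)))*(-86) = 4126216 + (138*9)*(-86) = 4126216 + 1242*(-86) = 4126216 - 106812 = 4019404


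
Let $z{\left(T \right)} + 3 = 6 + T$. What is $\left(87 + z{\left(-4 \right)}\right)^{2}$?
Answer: $7396$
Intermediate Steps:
$z{\left(T \right)} = 3 + T$ ($z{\left(T \right)} = -3 + \left(6 + T\right) = 3 + T$)
$\left(87 + z{\left(-4 \right)}\right)^{2} = \left(87 + \left(3 - 4\right)\right)^{2} = \left(87 - 1\right)^{2} = 86^{2} = 7396$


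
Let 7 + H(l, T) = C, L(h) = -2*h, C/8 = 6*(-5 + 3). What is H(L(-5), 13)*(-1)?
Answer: 103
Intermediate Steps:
C = -96 (C = 8*(6*(-5 + 3)) = 8*(6*(-2)) = 8*(-12) = -96)
H(l, T) = -103 (H(l, T) = -7 - 96 = -103)
H(L(-5), 13)*(-1) = -103*(-1) = 103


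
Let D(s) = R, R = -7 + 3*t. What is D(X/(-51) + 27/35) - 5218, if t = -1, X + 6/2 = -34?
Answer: -5228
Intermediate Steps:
X = -37 (X = -3 - 34 = -37)
R = -10 (R = -7 + 3*(-1) = -7 - 3 = -10)
D(s) = -10
D(X/(-51) + 27/35) - 5218 = -10 - 5218 = -5228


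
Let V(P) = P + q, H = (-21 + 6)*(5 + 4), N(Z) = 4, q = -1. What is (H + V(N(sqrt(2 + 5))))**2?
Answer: 17424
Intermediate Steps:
H = -135 (H = -15*9 = -135)
V(P) = -1 + P (V(P) = P - 1 = -1 + P)
(H + V(N(sqrt(2 + 5))))**2 = (-135 + (-1 + 4))**2 = (-135 + 3)**2 = (-132)**2 = 17424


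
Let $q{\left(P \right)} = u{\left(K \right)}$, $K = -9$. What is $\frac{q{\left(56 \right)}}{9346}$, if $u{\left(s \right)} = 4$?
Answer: $\frac{2}{4673} \approx 0.00042799$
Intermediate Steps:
$q{\left(P \right)} = 4$
$\frac{q{\left(56 \right)}}{9346} = \frac{4}{9346} = 4 \cdot \frac{1}{9346} = \frac{2}{4673}$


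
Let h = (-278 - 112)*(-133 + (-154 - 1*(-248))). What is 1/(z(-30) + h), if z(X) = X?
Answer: 1/15180 ≈ 6.5876e-5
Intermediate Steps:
h = 15210 (h = -390*(-133 + (-154 + 248)) = -390*(-133 + 94) = -390*(-39) = 15210)
1/(z(-30) + h) = 1/(-30 + 15210) = 1/15180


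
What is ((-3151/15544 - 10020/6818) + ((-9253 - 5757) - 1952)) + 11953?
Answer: -265513002663/52989496 ≈ -5010.7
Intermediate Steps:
((-3151/15544 - 10020/6818) + ((-9253 - 5757) - 1952)) + 11953 = ((-3151*1/15544 - 10020*1/6818) + (-15010 - 1952)) + 11953 = ((-3151/15544 - 5010/3409) - 16962) + 11953 = (-88617199/52989496 - 16962) + 11953 = -898896448351/52989496 + 11953 = -265513002663/52989496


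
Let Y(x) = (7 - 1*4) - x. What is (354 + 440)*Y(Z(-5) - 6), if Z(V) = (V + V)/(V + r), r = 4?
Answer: -794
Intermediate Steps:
Z(V) = 2*V/(4 + V) (Z(V) = (V + V)/(V + 4) = (2*V)/(4 + V) = 2*V/(4 + V))
Y(x) = 3 - x (Y(x) = (7 - 4) - x = 3 - x)
(354 + 440)*Y(Z(-5) - 6) = (354 + 440)*(3 - (2*(-5)/(4 - 5) - 6)) = 794*(3 - (2*(-5)/(-1) - 6)) = 794*(3 - (2*(-5)*(-1) - 6)) = 794*(3 - (10 - 6)) = 794*(3 - 1*4) = 794*(3 - 4) = 794*(-1) = -794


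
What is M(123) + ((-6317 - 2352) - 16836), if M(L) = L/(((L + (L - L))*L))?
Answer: -3137114/123 ≈ -25505.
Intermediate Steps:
M(L) = 1/L (M(L) = L/(((L + 0)*L)) = L/((L*L)) = L/(L²) = L/L² = 1/L)
M(123) + ((-6317 - 2352) - 16836) = 1/123 + ((-6317 - 2352) - 16836) = 1/123 + (-8669 - 16836) = 1/123 - 25505 = -3137114/123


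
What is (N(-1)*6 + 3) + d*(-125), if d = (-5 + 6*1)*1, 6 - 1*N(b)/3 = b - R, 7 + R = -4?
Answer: -194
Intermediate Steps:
R = -11 (R = -7 - 4 = -11)
N(b) = -15 - 3*b (N(b) = 18 - 3*(b - 1*(-11)) = 18 - 3*(b + 11) = 18 - 3*(11 + b) = 18 + (-33 - 3*b) = -15 - 3*b)
d = 1 (d = (-5 + 6)*1 = 1*1 = 1)
(N(-1)*6 + 3) + d*(-125) = ((-15 - 3*(-1))*6 + 3) + 1*(-125) = ((-15 + 3)*6 + 3) - 125 = (-12*6 + 3) - 125 = (-72 + 3) - 125 = -69 - 125 = -194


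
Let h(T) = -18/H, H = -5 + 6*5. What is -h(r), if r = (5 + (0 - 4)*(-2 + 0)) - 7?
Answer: 18/25 ≈ 0.72000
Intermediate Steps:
r = 6 (r = (5 - 4*(-2)) - 7 = (5 + 8) - 7 = 13 - 7 = 6)
H = 25 (H = -5 + 30 = 25)
h(T) = -18/25
-h(r) = -1*(-18/25) = 18/25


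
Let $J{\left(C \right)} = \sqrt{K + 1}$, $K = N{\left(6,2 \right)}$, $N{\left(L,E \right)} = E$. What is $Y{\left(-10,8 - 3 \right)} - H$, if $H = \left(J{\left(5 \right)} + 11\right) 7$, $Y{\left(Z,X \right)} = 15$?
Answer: $-62 - 7 \sqrt{3} \approx -74.124$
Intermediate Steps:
$K = 2$
$J{\left(C \right)} = \sqrt{3}$ ($J{\left(C \right)} = \sqrt{2 + 1} = \sqrt{3}$)
$H = 77 + 7 \sqrt{3}$ ($H = \left(\sqrt{3} + 11\right) 7 = \left(11 + \sqrt{3}\right) 7 = 77 + 7 \sqrt{3} \approx 89.124$)
$Y{\left(-10,8 - 3 \right)} - H = 15 - \left(77 + 7 \sqrt{3}\right) = -62 - 7 \sqrt{3}$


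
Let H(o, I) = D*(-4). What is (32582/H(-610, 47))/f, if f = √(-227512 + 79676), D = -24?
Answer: -16291*I*√36959/3548064 ≈ -0.88271*I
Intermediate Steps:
H(o, I) = 96 (H(o, I) = -24*(-4) = 96)
f = 2*I*√36959 (f = √(-147836) = 2*I*√36959 ≈ 384.49*I)
(32582/H(-610, 47))/f = (32582/96)/((2*I*√36959)) = (32582*(1/96))*(-I*√36959/73918) = 16291*(-I*√36959/73918)/48 = -16291*I*√36959/3548064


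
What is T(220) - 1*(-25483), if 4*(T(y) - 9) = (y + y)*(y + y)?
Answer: 73892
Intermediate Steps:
T(y) = 9 + y**2 (T(y) = 9 + ((y + y)*(y + y))/4 = 9 + ((2*y)*(2*y))/4 = 9 + (4*y**2)/4 = 9 + y**2)
T(220) - 1*(-25483) = (9 + 220**2) - 1*(-25483) = (9 + 48400) + 25483 = 48409 + 25483 = 73892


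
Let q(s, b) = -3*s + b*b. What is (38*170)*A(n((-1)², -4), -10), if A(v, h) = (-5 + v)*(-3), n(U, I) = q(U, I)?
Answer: -155040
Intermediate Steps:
q(s, b) = b² - 3*s (q(s, b) = -3*s + b² = b² - 3*s)
n(U, I) = I² - 3*U
A(v, h) = 15 - 3*v
(38*170)*A(n((-1)², -4), -10) = (38*170)*(15 - 3*((-4)² - 3*(-1)²)) = 6460*(15 - 3*(16 - 3*1)) = 6460*(15 - 3*(16 - 3)) = 6460*(15 - 3*13) = 6460*(15 - 39) = 6460*(-24) = -155040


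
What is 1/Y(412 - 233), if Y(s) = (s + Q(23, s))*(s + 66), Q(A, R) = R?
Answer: 1/87710 ≈ 1.1401e-5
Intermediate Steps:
Y(s) = 2*s*(66 + s) (Y(s) = (s + s)*(s + 66) = (2*s)*(66 + s) = 2*s*(66 + s))
1/Y(412 - 233) = 1/(2*(412 - 233)*(66 + (412 - 233))) = 1/(2*179*(66 + 179)) = 1/(2*179*245) = 1/87710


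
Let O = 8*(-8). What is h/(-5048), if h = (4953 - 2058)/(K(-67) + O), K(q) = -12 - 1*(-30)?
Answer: 2895/232208 ≈ 0.012467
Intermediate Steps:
K(q) = 18 (K(q) = -12 + 30 = 18)
O = -64
h = -2895/46 (h = (4953 - 2058)/(18 - 64) = 2895/(-46) = 2895*(-1/46) = -2895/46 ≈ -62.935)
h/(-5048) = -2895/46/(-5048) = -2895/46*(-1/5048) = 2895/232208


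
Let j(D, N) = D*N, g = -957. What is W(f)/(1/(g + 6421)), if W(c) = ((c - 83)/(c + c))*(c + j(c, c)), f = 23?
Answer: -3934080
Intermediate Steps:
W(c) = (-83 + c)*(c + c²)/(2*c) (W(c) = ((c - 83)/(c + c))*(c + c*c) = ((-83 + c)/((2*c)))*(c + c²) = ((-83 + c)*(1/(2*c)))*(c + c²) = ((-83 + c)/(2*c))*(c + c²) = (-83 + c)*(c + c²)/(2*c))
W(f)/(1/(g + 6421)) = (-83/2 + (½)*23² - 41*23)/(1/(-957 + 6421)) = (-83/2 + (½)*529 - 943)/(1/5464) = (-83/2 + 529/2 - 943)/(1/5464) = -720*5464 = -3934080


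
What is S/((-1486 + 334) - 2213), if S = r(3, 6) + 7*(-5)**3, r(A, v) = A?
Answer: 872/3365 ≈ 0.25914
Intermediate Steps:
S = -872 (S = 3 + 7*(-5)**3 = 3 + 7*(-125) = 3 - 875 = -872)
S/((-1486 + 334) - 2213) = -872/((-1486 + 334) - 2213) = -872/(-1152 - 2213) = -872/(-3365) = -872*(-1/3365) = 872/3365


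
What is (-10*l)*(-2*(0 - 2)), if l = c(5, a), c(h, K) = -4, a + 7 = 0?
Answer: 160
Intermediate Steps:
a = -7 (a = -7 + 0 = -7)
l = -4
(-10*l)*(-2*(0 - 2)) = (-10*(-4))*(-2*(0 - 2)) = 40*(-2*(-2)) = 40*4 = 160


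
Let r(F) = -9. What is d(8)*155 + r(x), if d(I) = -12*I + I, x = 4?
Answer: -13649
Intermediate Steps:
d(I) = -11*I
d(8)*155 + r(x) = -11*8*155 - 9 = -88*155 - 9 = -13640 - 9 = -13649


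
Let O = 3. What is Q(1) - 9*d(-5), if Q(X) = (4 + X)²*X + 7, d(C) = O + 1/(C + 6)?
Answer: -4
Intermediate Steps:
d(C) = 3 + 1/(6 + C) (d(C) = 3 + 1/(C + 6) = 3 + 1/(6 + C))
Q(X) = 7 + X*(4 + X)² (Q(X) = X*(4 + X)² + 7 = 7 + X*(4 + X)²)
Q(1) - 9*d(-5) = (7 + 1*(4 + 1)²) - 9*(19 + 3*(-5))/(6 - 5) = (7 + 1*5²) - 9*(19 - 15)/1 = (7 + 1*25) - 9*4 = (7 + 25) - 9*4 = 32 - 36 = -4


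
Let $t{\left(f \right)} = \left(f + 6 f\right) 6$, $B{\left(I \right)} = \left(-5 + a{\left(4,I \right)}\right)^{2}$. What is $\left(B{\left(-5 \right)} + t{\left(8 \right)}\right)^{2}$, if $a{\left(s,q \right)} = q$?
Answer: $190096$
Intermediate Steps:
$B{\left(I \right)} = \left(-5 + I\right)^{2}$
$t{\left(f \right)} = 42 f$ ($t{\left(f \right)} = 7 f 6 = 42 f$)
$\left(B{\left(-5 \right)} + t{\left(8 \right)}\right)^{2} = \left(\left(-5 - 5\right)^{2} + 42 \cdot 8\right)^{2} = \left(\left(-10\right)^{2} + 336\right)^{2} = \left(100 + 336\right)^{2} = 436^{2} = 190096$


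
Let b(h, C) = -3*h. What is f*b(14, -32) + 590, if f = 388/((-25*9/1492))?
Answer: 8148794/75 ≈ 1.0865e+5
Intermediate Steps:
f = -578896/225 (f = 388/((-225*1/1492)) = 388/(-225/1492) = 388*(-1492/225) = -578896/225 ≈ -2572.9)
f*b(14, -32) + 590 = -(-578896)*14/75 + 590 = -578896/225*(-42) + 590 = 8104544/75 + 590 = 8148794/75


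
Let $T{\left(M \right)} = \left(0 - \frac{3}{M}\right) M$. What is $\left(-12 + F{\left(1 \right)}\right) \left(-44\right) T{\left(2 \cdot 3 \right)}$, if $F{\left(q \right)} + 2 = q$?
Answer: $-1716$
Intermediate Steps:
$F{\left(q \right)} = -2 + q$
$T{\left(M \right)} = -3$ ($T{\left(M \right)} = - \frac{3}{M} M = -3$)
$\left(-12 + F{\left(1 \right)}\right) \left(-44\right) T{\left(2 \cdot 3 \right)} = \left(-12 + \left(-2 + 1\right)\right) \left(-44\right) \left(-3\right) = \left(-12 - 1\right) \left(-44\right) \left(-3\right) = \left(-13\right) \left(-44\right) \left(-3\right) = 572 \left(-3\right) = -1716$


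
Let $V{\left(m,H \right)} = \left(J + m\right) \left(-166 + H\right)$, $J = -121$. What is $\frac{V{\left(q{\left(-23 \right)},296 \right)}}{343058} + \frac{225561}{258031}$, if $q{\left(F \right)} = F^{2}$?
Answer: $\frac{45533234889}{44259799399} \approx 1.0288$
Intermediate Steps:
$V{\left(m,H \right)} = \left(-166 + H\right) \left(-121 + m\right)$ ($V{\left(m,H \right)} = \left(-121 + m\right) \left(-166 + H\right) = \left(-166 + H\right) \left(-121 + m\right)$)
$\frac{V{\left(q{\left(-23 \right)},296 \right)}}{343058} + \frac{225561}{258031} = \frac{20086 - 166 \left(-23\right)^{2} - 35816 + 296 \left(-23\right)^{2}}{343058} + \frac{225561}{258031} = \left(20086 - 87814 - 35816 + 296 \cdot 529\right) \frac{1}{343058} + 225561 \cdot \frac{1}{258031} = \left(20086 - 87814 - 35816 + 156584\right) \frac{1}{343058} + \frac{225561}{258031} = 53040 \cdot \frac{1}{343058} + \frac{225561}{258031} = \frac{26520}{171529} + \frac{225561}{258031} = \frac{45533234889}{44259799399}$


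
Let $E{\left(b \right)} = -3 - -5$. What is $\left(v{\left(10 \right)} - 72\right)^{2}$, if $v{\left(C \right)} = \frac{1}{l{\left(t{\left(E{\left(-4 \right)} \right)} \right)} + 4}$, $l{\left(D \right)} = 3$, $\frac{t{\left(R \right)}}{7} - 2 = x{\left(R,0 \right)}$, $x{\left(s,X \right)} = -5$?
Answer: $\frac{253009}{49} \approx 5163.4$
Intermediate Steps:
$E{\left(b \right)} = 2$ ($E{\left(b \right)} = -3 + 5 = 2$)
$t{\left(R \right)} = -21$ ($t{\left(R \right)} = 14 + 7 \left(-5\right) = 14 - 35 = -21$)
$v{\left(C \right)} = \frac{1}{7}$ ($v{\left(C \right)} = \frac{1}{3 + 4} = \frac{1}{7}$)
$\left(v{\left(10 \right)} - 72\right)^{2} = \left(\frac{1}{7} - 72\right)^{2} = \left(- \frac{503}{7}\right)^{2} = \frac{253009}{49}$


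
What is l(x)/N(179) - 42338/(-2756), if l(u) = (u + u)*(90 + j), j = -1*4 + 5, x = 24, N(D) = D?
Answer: 9808355/246662 ≈ 39.764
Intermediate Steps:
j = 1 (j = -4 + 5 = 1)
l(u) = 182*u (l(u) = (u + u)*(90 + 1) = (2*u)*91 = 182*u)
l(x)/N(179) - 42338/(-2756) = (182*24)/179 - 42338/(-2756) = 4368*(1/179) - 42338*(-1/2756) = 4368/179 + 21169/1378 = 9808355/246662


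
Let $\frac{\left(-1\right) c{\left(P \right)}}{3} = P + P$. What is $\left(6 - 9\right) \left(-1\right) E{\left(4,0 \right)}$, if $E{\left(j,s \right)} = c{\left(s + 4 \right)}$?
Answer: $-72$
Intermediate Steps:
$c{\left(P \right)} = - 6 P$ ($c{\left(P \right)} = - 3 \left(P + P\right) = - 3 \cdot 2 P = - 6 P$)
$E{\left(j,s \right)} = -24 - 6 s$ ($E{\left(j,s \right)} = - 6 \left(s + 4\right) = - 6 \left(4 + s\right) = -24 - 6 s$)
$\left(6 - 9\right) \left(-1\right) E{\left(4,0 \right)} = \left(6 - 9\right) \left(-1\right) \left(-24 - 0\right) = \left(-3\right) \left(-1\right) \left(-24 + 0\right) = 3 \left(-24\right) = -72$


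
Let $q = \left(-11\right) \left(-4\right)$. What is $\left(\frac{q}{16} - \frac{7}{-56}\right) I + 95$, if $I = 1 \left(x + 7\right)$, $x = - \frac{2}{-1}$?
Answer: $\frac{967}{8} \approx 120.88$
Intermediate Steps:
$x = 2$ ($x = \left(-2\right) \left(-1\right) = 2$)
$q = 44$
$I = 9$ ($I = 1 \left(2 + 7\right) = 1 \cdot 9 = 9$)
$\left(\frac{q}{16} - \frac{7}{-56}\right) I + 95 = \left(\frac{44}{16} - \frac{7}{-56}\right) 9 + 95 = \left(44 \cdot \frac{1}{16} - - \frac{1}{8}\right) 9 + 95 = \left(\frac{11}{4} + \frac{1}{8}\right) 9 + 95 = \frac{23}{8} \cdot 9 + 95 = \frac{207}{8} + 95 = \frac{967}{8}$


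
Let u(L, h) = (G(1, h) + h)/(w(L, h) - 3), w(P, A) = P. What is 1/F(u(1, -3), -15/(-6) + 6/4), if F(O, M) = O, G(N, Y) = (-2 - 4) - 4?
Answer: 2/13 ≈ 0.15385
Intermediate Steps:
G(N, Y) = -10 (G(N, Y) = -6 - 4 = -10)
u(L, h) = (-10 + h)/(-3 + L) (u(L, h) = (-10 + h)/(L - 3) = (-10 + h)/(-3 + L))
1/F(u(1, -3), -15/(-6) + 6/4) = 1/((-10 - 3)/(-3 + 1)) = 1/(-13/(-2)) = 1/(-½*(-13)) = 1/(13/2) = 2/13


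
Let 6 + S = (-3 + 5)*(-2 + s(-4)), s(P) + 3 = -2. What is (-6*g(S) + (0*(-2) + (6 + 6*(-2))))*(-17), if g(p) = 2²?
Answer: 510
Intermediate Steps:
s(P) = -5 (s(P) = -3 - 2 = -5)
S = -20 (S = -6 + (-3 + 5)*(-2 - 5) = -6 + 2*(-7) = -6 - 14 = -20)
g(p) = 4
(-6*g(S) + (0*(-2) + (6 + 6*(-2))))*(-17) = (-6*4 + (0*(-2) + (6 + 6*(-2))))*(-17) = (-24 + (0 + (6 - 12)))*(-17) = (-24 + (0 - 6))*(-17) = (-24 - 6)*(-17) = -30*(-17) = 510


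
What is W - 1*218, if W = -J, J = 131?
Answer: -349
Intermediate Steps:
W = -131 (W = -1*131 = -131)
W - 1*218 = -131 - 1*218 = -131 - 218 = -349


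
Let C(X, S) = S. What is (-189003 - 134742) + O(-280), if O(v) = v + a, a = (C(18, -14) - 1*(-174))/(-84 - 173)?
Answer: -83274585/257 ≈ -3.2403e+5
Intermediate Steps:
a = -160/257 (a = (-14 - 1*(-174))/(-84 - 173) = (-14 + 174)/(-257) = 160*(-1/257) = -160/257 ≈ -0.62257)
O(v) = -160/257 + v (O(v) = v - 160/257 = -160/257 + v)
(-189003 - 134742) + O(-280) = (-189003 - 134742) + (-160/257 - 280) = -323745 - 72120/257 = -83274585/257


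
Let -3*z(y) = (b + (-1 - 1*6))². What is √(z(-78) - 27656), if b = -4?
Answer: I*√249267/3 ≈ 166.42*I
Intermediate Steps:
z(y) = -121/3 (z(y) = -(-4 + (-1 - 1*6))²/3 = -(-4 + (-1 - 6))²/3 = -(-4 - 7)²/3 = -⅓*(-11)² = -⅓*121 = -121/3)
√(z(-78) - 27656) = √(-121/3 - 27656) = √(-83089/3) = I*√249267/3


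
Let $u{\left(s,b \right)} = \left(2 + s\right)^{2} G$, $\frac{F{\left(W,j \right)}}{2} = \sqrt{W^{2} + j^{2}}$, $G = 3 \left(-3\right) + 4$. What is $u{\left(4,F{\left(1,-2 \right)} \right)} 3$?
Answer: $-540$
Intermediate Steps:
$G = -5$ ($G = -9 + 4 = -5$)
$F{\left(W,j \right)} = 2 \sqrt{W^{2} + j^{2}}$
$u{\left(s,b \right)} = - 5 \left(2 + s\right)^{2}$ ($u{\left(s,b \right)} = \left(2 + s\right)^{2} \left(-5\right) = - 5 \left(2 + s\right)^{2}$)
$u{\left(4,F{\left(1,-2 \right)} \right)} 3 = - 5 \left(2 + 4\right)^{2} \cdot 3 = - 5 \cdot 6^{2} \cdot 3 = \left(-5\right) 36 \cdot 3 = \left(-180\right) 3 = -540$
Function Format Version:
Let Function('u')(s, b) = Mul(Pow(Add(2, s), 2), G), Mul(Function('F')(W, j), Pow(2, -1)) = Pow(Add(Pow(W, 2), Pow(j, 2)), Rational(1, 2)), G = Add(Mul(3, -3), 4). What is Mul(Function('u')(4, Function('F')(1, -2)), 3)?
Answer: -540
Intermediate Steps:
G = -5 (G = Add(-9, 4) = -5)
Function('F')(W, j) = Mul(2, Pow(Add(Pow(W, 2), Pow(j, 2)), Rational(1, 2)))
Function('u')(s, b) = Mul(-5, Pow(Add(2, s), 2)) (Function('u')(s, b) = Mul(Pow(Add(2, s), 2), -5) = Mul(-5, Pow(Add(2, s), 2)))
Mul(Function('u')(4, Function('F')(1, -2)), 3) = Mul(Mul(-5, Pow(Add(2, 4), 2)), 3) = Mul(Mul(-5, Pow(6, 2)), 3) = Mul(Mul(-5, 36), 3) = Mul(-180, 3) = -540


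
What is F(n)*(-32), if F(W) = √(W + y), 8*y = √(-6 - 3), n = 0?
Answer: -8*√6*√I ≈ -13.856 - 13.856*I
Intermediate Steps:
y = 3*I/8 (y = √(-6 - 3)/8 = √(-9)/8 = (3*I)/8 = 3*I/8 ≈ 0.375*I)
F(W) = √(W + 3*I/8)
F(n)*(-32) = (√(6*I + 16*0)/4)*(-32) = (√(6*I + 0)/4)*(-32) = (√(6*I)/4)*(-32) = ((√6*√I)/4)*(-32) = (√6*√I/4)*(-32) = -8*√6*√I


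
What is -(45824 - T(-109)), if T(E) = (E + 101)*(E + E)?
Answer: -44080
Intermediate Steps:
T(E) = 2*E*(101 + E) (T(E) = (101 + E)*(2*E) = 2*E*(101 + E))
-(45824 - T(-109)) = -(45824 - 2*(-109)*(101 - 109)) = -(45824 - 2*(-109)*(-8)) = -(45824 - 1*1744) = -(45824 - 1744) = -1*44080 = -44080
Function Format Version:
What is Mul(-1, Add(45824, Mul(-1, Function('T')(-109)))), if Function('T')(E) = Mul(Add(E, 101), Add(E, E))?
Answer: -44080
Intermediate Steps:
Function('T')(E) = Mul(2, E, Add(101, E)) (Function('T')(E) = Mul(Add(101, E), Mul(2, E)) = Mul(2, E, Add(101, E)))
Mul(-1, Add(45824, Mul(-1, Function('T')(-109)))) = Mul(-1, Add(45824, Mul(-1, Mul(2, -109, Add(101, -109))))) = Mul(-1, Add(45824, Mul(-1, Mul(2, -109, -8)))) = Mul(-1, Add(45824, Mul(-1, 1744))) = Mul(-1, Add(45824, -1744)) = Mul(-1, 44080) = -44080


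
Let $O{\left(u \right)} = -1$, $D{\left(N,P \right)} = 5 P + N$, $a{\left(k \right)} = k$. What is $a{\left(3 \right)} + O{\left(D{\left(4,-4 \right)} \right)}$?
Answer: $2$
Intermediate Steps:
$D{\left(N,P \right)} = N + 5 P$
$a{\left(3 \right)} + O{\left(D{\left(4,-4 \right)} \right)} = 3 - 1 = 2$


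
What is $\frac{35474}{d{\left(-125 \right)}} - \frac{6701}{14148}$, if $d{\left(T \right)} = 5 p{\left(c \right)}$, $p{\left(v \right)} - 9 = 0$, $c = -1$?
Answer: $\frac{55731623}{70740} \approx 787.84$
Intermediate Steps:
$p{\left(v \right)} = 9$ ($p{\left(v \right)} = 9 + 0 = 9$)
$d{\left(T \right)} = 45$ ($d{\left(T \right)} = 5 \cdot 9 = 45$)
$\frac{35474}{d{\left(-125 \right)}} - \frac{6701}{14148} = \frac{35474}{45} - \frac{6701}{14148} = \frac{55731623}{70740}$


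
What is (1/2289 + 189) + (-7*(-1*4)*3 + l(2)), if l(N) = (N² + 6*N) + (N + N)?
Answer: 670678/2289 ≈ 293.00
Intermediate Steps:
l(N) = N² + 8*N (l(N) = (N² + 6*N) + 2*N = N² + 8*N)
(1/2289 + 189) + (-7*(-1*4)*3 + l(2)) = (1/2289 + 189) + (-7*(-1*4)*3 + 2*(8 + 2)) = (1/2289 + 189) + (-(-28)*3 + 2*10) = 432622/2289 + (-7*(-12) + 20) = 432622/2289 + (84 + 20) = 432622/2289 + 104 = 670678/2289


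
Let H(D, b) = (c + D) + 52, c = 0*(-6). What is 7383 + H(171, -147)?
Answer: 7606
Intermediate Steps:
c = 0
H(D, b) = 52 + D (H(D, b) = (0 + D) + 52 = D + 52 = 52 + D)
7383 + H(171, -147) = 7383 + (52 + 171) = 7383 + 223 = 7606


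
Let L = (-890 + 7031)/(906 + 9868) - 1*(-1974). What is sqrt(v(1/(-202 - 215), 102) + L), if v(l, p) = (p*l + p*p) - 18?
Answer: sqrt(27721290654813398)/1497586 ≈ 111.18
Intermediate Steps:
v(l, p) = -18 + p**2 + l*p (v(l, p) = (l*p + p**2) - 18 = (p**2 + l*p) - 18 = -18 + p**2 + l*p)
L = 21274017/10774 (L = 6141/10774 + 1974 = 21274017/10774 ≈ 1974.6)
sqrt(v(1/(-202 - 215), 102) + L) = sqrt((-18 + 102**2 + 102/(-202 - 215)) + 21274017/10774) = sqrt((-18 + 10404 + 102/(-417)) + 21274017/10774) = sqrt((-18 + 10404 - 1/417*102) + 21274017/10774) = sqrt((-18 + 10404 - 34/139) + 21274017/10774) = sqrt(1443620/139 + 21274017/10774) = sqrt(18510650243/1497586) = sqrt(27721290654813398)/1497586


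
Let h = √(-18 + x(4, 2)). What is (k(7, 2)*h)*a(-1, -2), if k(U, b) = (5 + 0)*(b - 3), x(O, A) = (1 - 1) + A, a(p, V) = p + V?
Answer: 60*I ≈ 60.0*I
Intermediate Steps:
a(p, V) = V + p
x(O, A) = A (x(O, A) = 0 + A = A)
k(U, b) = -15 + 5*b (k(U, b) = 5*(-3 + b) = -15 + 5*b)
h = 4*I (h = √(-18 + 2) = √(-16) = 4*I ≈ 4.0*I)
(k(7, 2)*h)*a(-1, -2) = ((-15 + 5*2)*(4*I))*(-2 - 1) = ((-15 + 10)*(4*I))*(-3) = -20*I*(-3) = 60*I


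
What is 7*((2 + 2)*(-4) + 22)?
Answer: 42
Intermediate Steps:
7*((2 + 2)*(-4) + 22) = 7*(4*(-4) + 22) = 7*(-16 + 22) = 7*6 = 42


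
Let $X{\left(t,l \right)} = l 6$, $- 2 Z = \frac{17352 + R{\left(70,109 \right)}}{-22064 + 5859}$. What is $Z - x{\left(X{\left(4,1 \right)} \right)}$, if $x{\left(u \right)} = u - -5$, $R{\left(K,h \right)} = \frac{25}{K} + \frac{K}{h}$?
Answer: $- \frac{517553583}{49457660} \approx -10.465$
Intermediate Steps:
$Z = \frac{26480677}{49457660}$ ($Z = - \frac{\left(17352 + \left(\frac{25}{70} + \frac{70}{109}\right)\right) \frac{1}{-22064 + 5859}}{2} = - \frac{\left(17352 + \left(25 \cdot \frac{1}{70} + 70 \cdot \frac{1}{109}\right)\right) \frac{1}{-16205}}{2} = - \frac{\left(17352 + \left(\frac{5}{14} + \frac{70}{109}\right)\right) \left(- \frac{1}{16205}\right)}{2} = - \frac{\left(17352 + \frac{1525}{1526}\right) \left(- \frac{1}{16205}\right)}{2} = - \frac{\frac{26480677}{1526} \left(- \frac{1}{16205}\right)}{2} = \left(- \frac{1}{2}\right) \left(- \frac{26480677}{24728830}\right) = \frac{26480677}{49457660} \approx 0.53542$)
$X{\left(t,l \right)} = 6 l$
$x{\left(u \right)} = 5 + u$ ($x{\left(u \right)} = u + 5 = 5 + u$)
$Z - x{\left(X{\left(4,1 \right)} \right)} = \frac{26480677}{49457660} - \left(5 + 6 \cdot 1\right) = \frac{26480677}{49457660} - \left(5 + 6\right) = \frac{26480677}{49457660} - 11 = - \frac{517553583}{49457660}$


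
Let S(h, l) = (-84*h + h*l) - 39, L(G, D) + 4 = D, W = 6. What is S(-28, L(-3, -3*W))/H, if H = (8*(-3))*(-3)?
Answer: 2929/72 ≈ 40.681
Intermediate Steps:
H = 72 (H = -24*(-3) = 72)
L(G, D) = -4 + D
S(h, l) = -39 - 84*h + h*l
S(-28, L(-3, -3*W))/H = (-39 - 84*(-28) - 28*(-4 - 3*6))/72 = (-39 + 2352 - 28*(-4 - 18))*(1/72) = (-39 + 2352 - 28*(-22))*(1/72) = (-39 + 2352 + 616)*(1/72) = 2929*(1/72) = 2929/72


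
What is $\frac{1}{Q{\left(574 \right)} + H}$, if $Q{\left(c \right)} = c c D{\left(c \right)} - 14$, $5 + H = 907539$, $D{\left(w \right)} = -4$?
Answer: $- \frac{1}{410384} \approx -2.4367 \cdot 10^{-6}$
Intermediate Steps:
$H = 907534$ ($H = -5 + 907539 = 907534$)
$Q{\left(c \right)} = -14 - 4 c^{2}$ ($Q{\left(c \right)} = c c \left(-4\right) - 14 = c^{2} \left(-4\right) - 14 = - 4 c^{2} - 14 = -14 - 4 c^{2}$)
$\frac{1}{Q{\left(574 \right)} + H} = \frac{1}{\left(-14 - 4 \cdot 574^{2}\right) + 907534} = \frac{1}{\left(-14 - 1317904\right) + 907534} = \frac{1}{-1317918 + 907534} = \frac{1}{-410384} = - \frac{1}{410384}$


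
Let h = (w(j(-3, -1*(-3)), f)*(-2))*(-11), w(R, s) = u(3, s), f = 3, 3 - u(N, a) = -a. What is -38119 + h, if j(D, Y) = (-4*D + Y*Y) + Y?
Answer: -37987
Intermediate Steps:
u(N, a) = 3 + a (u(N, a) = 3 - (-1)*a = 3 + a)
j(D, Y) = Y + Y² - 4*D (j(D, Y) = (-4*D + Y²) + Y = (Y² - 4*D) + Y = Y + Y² - 4*D)
w(R, s) = 3 + s
h = 132 (h = ((3 + 3)*(-2))*(-11) = (6*(-2))*(-11) = -12*(-11) = 132)
-38119 + h = -38119 + 132 = -37987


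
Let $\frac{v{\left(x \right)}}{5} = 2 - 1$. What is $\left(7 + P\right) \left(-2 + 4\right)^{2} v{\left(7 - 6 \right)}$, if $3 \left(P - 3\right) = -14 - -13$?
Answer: $\frac{580}{3} \approx 193.33$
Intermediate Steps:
$P = \frac{8}{3}$ ($P = 3 + \frac{-14 - -13}{3} = 3 + \frac{-14 + 13}{3} = 3 + \frac{1}{3} \left(-1\right) = 3 - \frac{1}{3} = \frac{8}{3} \approx 2.6667$)
$v{\left(x \right)} = 5$ ($v{\left(x \right)} = 5 \left(2 - 1\right) = 5 \cdot 1 = 5$)
$\left(7 + P\right) \left(-2 + 4\right)^{2} v{\left(7 - 6 \right)} = \left(7 + \frac{8}{3}\right) \left(-2 + 4\right)^{2} \cdot 5 = \frac{29 \cdot 2^{2}}{3} \cdot 5 = \frac{29}{3} \cdot 4 \cdot 5 = \frac{116}{3} \cdot 5 = \frac{580}{3}$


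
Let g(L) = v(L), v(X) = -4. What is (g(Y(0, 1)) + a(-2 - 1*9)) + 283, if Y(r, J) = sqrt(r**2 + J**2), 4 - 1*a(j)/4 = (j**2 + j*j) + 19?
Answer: -749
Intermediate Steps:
a(j) = -60 - 8*j**2 (a(j) = 16 - 4*((j**2 + j*j) + 19) = 16 - 4*((j**2 + j**2) + 19) = 16 - 4*(2*j**2 + 19) = 16 - 4*(19 + 2*j**2) = 16 + (-76 - 8*j**2) = -60 - 8*j**2)
Y(r, J) = sqrt(J**2 + r**2)
g(L) = -4
(g(Y(0, 1)) + a(-2 - 1*9)) + 283 = (-4 + (-60 - 8*(-2 - 1*9)**2)) + 283 = (-4 + (-60 - 8*(-2 - 9)**2)) + 283 = (-4 + (-60 - 8*(-11)**2)) + 283 = (-4 + (-60 - 8*121)) + 283 = (-4 + (-60 - 968)) + 283 = (-4 - 1028) + 283 = -1032 + 283 = -749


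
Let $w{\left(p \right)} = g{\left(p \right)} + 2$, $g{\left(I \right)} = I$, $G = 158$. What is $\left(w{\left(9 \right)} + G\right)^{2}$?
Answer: $28561$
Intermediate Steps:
$w{\left(p \right)} = 2 + p$ ($w{\left(p \right)} = p + 2 = 2 + p$)
$\left(w{\left(9 \right)} + G\right)^{2} = \left(\left(2 + 9\right) + 158\right)^{2} = \left(11 + 158\right)^{2} = 169^{2} = 28561$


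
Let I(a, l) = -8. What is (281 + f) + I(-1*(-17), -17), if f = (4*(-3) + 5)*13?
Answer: 182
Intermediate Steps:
f = -91 (f = (-12 + 5)*13 = -7*13 = -91)
(281 + f) + I(-1*(-17), -17) = (281 - 91) - 8 = 190 - 8 = 182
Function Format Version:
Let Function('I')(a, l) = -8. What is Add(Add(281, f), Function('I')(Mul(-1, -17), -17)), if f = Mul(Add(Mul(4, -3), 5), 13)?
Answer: 182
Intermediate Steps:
f = -91 (f = Mul(Add(-12, 5), 13) = Mul(-7, 13) = -91)
Add(Add(281, f), Function('I')(Mul(-1, -17), -17)) = Add(Add(281, -91), -8) = Add(190, -8) = 182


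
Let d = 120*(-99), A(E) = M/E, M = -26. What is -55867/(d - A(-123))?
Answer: 6871641/1461266 ≈ 4.7025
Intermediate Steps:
A(E) = -26/E
d = -11880
-55867/(d - A(-123)) = -55867/(-11880 - (-26)/(-123)) = -55867/(-11880 - (-26)*(-1)/123) = -55867/(-11880 - 1*26/123) = -55867/(-11880 - 26/123) = -55867/(-1461266/123) = -55867*(-123/1461266) = 6871641/1461266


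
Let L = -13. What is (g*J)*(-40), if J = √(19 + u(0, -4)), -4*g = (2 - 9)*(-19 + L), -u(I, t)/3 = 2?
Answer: 2240*√13 ≈ 8076.4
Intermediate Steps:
u(I, t) = -6 (u(I, t) = -3*2 = -6)
g = -56 (g = -(2 - 9)*(-19 - 13)/4 = -(-7)*(-32)/4 = -¼*224 = -56)
J = √13 (J = √(19 - 6) = √13 ≈ 3.6056)
(g*J)*(-40) = -56*√13*(-40) = 2240*√13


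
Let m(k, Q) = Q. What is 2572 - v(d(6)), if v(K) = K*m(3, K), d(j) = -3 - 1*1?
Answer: 2556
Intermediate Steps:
d(j) = -4 (d(j) = -3 - 1 = -4)
v(K) = K² (v(K) = K*K = K²)
2572 - v(d(6)) = 2572 - 1*(-4)² = 2572 - 1*16 = 2572 - 16 = 2556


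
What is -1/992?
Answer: -1/992 ≈ -0.0010081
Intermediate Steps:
-1/992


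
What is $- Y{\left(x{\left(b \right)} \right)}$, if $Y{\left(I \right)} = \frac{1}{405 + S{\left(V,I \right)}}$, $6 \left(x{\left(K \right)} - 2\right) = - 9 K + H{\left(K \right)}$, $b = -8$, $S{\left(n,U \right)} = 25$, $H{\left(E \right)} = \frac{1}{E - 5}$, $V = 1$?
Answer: $- \frac{1}{430} \approx -0.0023256$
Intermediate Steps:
$H{\left(E \right)} = \frac{1}{-5 + E}$
$x{\left(K \right)} = 2 - \frac{3 K}{2} + \frac{1}{6 \left(-5 + K\right)}$ ($x{\left(K \right)} = 2 + \frac{- 9 K + \frac{1}{-5 + K}}{6} = 2 + \frac{\frac{1}{-5 + K} - 9 K}{6} = 2 - \left(- \frac{1}{6 \left(-5 + K\right)} + \frac{3 K}{2}\right) = 2 - \frac{3 K}{2} + \frac{1}{6 \left(-5 + K\right)}$)
$Y{\left(I \right)} = \frac{1}{430}$ ($Y{\left(I \right)} = \frac{1}{405 + 25} = \frac{1}{430}$)
$- Y{\left(x{\left(b \right)} \right)} = \left(-1\right) \frac{1}{430} = - \frac{1}{430}$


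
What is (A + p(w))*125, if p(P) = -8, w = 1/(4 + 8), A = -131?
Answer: -17375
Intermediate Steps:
w = 1/12 ≈ 0.083333
(A + p(w))*125 = (-131 - 8)*125 = -139*125 = -17375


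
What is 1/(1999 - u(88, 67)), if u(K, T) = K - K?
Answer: 1/1999 ≈ 0.00050025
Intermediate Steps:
u(K, T) = 0
1/(1999 - u(88, 67)) = 1/(1999 - 1*0) = 1/(1999 + 0) = 1/1999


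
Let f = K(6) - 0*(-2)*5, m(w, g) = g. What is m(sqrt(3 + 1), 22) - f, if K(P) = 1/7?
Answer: 153/7 ≈ 21.857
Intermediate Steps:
K(P) = 1/7
f = 1/7 (f = 1/7 - 0*(-2)*5 = 1/7 - 0*5 = 1/7 - 1*0 = 1/7 + 0 = 1/7 ≈ 0.14286)
m(sqrt(3 + 1), 22) - f = 22 - 1*1/7 = 22 - 1/7 = 153/7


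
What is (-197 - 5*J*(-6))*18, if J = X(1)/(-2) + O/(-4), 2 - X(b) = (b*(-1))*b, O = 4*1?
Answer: -4896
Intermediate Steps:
O = 4
X(b) = 2 + b² (X(b) = 2 - b*(-1)*b = 2 - (-b)*b = 2 - (-1)*b² = 2 + b²)
J = -5/2 (J = (2 + 1²)/(-2) + 4/(-4) = (2 + 1)*(-½) + 4*(-¼) = 3*(-½) - 1 = -3/2 - 1 = -5/2 ≈ -2.5000)
(-197 - 5*J*(-6))*18 = (-197 - 5*(-5/2)*(-6))*18 = (-197 + (25/2)*(-6))*18 = (-197 - 75)*18 = -272*18 = -4896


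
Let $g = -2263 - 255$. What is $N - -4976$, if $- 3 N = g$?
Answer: $\frac{17446}{3} \approx 5815.3$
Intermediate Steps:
$g = -2518$ ($g = -2263 - 255 = -2518$)
$N = \frac{2518}{3}$ ($N = \left(- \frac{1}{3}\right) \left(-2518\right) = \frac{2518}{3} \approx 839.33$)
$N - -4976 = \frac{2518}{3} - -4976 = \frac{2518}{3} + 4976 = \frac{17446}{3}$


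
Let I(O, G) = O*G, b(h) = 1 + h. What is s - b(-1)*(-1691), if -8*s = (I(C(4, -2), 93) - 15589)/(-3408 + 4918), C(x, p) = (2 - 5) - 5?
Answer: 16333/12080 ≈ 1.3521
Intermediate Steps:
C(x, p) = -8 (C(x, p) = -3 - 5 = -8)
I(O, G) = G*O
s = 16333/12080 (s = -(93*(-8) - 15589)/(8*(-3408 + 4918)) = -(-744 - 15589)/(8*1510) = -(-16333)/(8*1510) = -⅛*(-16333/1510) = 16333/12080 ≈ 1.3521)
s - b(-1)*(-1691) = 16333/12080 - (1 - 1)*(-1691) = 16333/12080 - 0*(-1691) = 16333/12080 - 1*0 = 16333/12080 + 0 = 16333/12080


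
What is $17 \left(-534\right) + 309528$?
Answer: $300450$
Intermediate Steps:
$17 \left(-534\right) + 309528 = -9078 + 309528 = 300450$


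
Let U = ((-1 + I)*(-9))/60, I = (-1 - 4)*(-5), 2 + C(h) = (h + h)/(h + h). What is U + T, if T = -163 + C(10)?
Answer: -838/5 ≈ -167.60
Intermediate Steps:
C(h) = -1 (C(h) = -2 + (h + h)/(h + h) = -2 + (2*h)/((2*h)) = -2 + (2*h)*(1/(2*h)) = -2 + 1 = -1)
I = 25 (I = -5*(-5) = 25)
T = -164 (T = -163 - 1 = -164)
U = -18/5 (U = ((-1 + 25)*(-9))/60 = (24*(-9))*(1/60) = -216*1/60 = -18/5 ≈ -3.6000)
U + T = -18/5 - 164 = -838/5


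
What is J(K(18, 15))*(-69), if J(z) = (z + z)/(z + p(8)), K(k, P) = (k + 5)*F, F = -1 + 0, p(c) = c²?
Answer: 3174/41 ≈ 77.415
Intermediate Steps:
F = -1
K(k, P) = -5 - k (K(k, P) = (k + 5)*(-1) = (5 + k)*(-1) = -5 - k)
J(z) = 2*z/(64 + z) (J(z) = (z + z)/(z + 8²) = (2*z)/(z + 64) = (2*z)/(64 + z) = 2*z/(64 + z))
J(K(18, 15))*(-69) = (2*(-5 - 1*18)/(64 + (-5 - 1*18)))*(-69) = (2*(-5 - 18)/(64 + (-5 - 18)))*(-69) = (2*(-23)/(64 - 23))*(-69) = (2*(-23)/41)*(-69) = (2*(-23)*(1/41))*(-69) = -46/41*(-69) = 3174/41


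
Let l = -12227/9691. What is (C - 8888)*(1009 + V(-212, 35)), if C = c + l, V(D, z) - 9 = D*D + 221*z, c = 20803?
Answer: 6199642872486/9691 ≈ 6.3973e+8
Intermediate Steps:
l = -12227/9691 (l = -12227*1/9691 = -12227/9691 ≈ -1.2617)
V(D, z) = 9 + D² + 221*z (V(D, z) = 9 + (D*D + 221*z) = 9 + (D² + 221*z) = 9 + D² + 221*z)
C = 201589646/9691 (C = 20803 - 12227/9691 = 201589646/9691 ≈ 20802.)
(C - 8888)*(1009 + V(-212, 35)) = (201589646/9691 - 8888)*(1009 + (9 + (-212)² + 221*35)) = 115456038*(1009 + (9 + 44944 + 7735))/9691 = 115456038*(1009 + 52688)/9691 = (115456038/9691)*53697 = 6199642872486/9691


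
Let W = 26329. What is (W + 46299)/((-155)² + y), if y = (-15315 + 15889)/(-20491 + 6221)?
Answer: 129550195/42854522 ≈ 3.0230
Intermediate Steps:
y = -287/7135 (y = 574/(-14270) = 574*(-1/14270) = -287/7135 ≈ -0.040224)
(W + 46299)/((-155)² + y) = (26329 + 46299)/((-155)² - 287/7135) = 72628/(24025 - 287/7135) = 72628/(171418088/7135) = 72628*(7135/171418088) = 129550195/42854522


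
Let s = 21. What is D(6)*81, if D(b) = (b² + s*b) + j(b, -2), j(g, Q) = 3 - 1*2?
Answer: 13203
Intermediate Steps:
j(g, Q) = 1 (j(g, Q) = 3 - 2 = 1)
D(b) = 1 + b² + 21*b (D(b) = (b² + 21*b) + 1 = 1 + b² + 21*b)
D(6)*81 = (1 + 6² + 21*6)*81 = (1 + 36 + 126)*81 = 163*81 = 13203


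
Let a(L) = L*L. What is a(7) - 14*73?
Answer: -973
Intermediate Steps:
a(L) = L**2
a(7) - 14*73 = 7**2 - 14*73 = 49 - 1022 = -973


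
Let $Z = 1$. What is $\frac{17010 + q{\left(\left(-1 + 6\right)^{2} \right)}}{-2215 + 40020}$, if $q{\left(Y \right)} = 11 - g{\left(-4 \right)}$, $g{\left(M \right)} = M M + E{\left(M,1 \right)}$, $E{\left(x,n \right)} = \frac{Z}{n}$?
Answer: $\frac{17004}{37805} \approx 0.44978$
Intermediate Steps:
$E{\left(x,n \right)} = \frac{1}{n}$ ($E{\left(x,n \right)} = 1 \frac{1}{n} = \frac{1}{n}$)
$g{\left(M \right)} = 1 + M^{2}$ ($g{\left(M \right)} = M M + 1^{-1} = M^{2} + 1 = 1 + M^{2}$)
$q{\left(Y \right)} = -6$ ($q{\left(Y \right)} = 11 - \left(1 + \left(-4\right)^{2}\right) = 11 - \left(1 + 16\right) = 11 - 17 = -6$)
$\frac{17010 + q{\left(\left(-1 + 6\right)^{2} \right)}}{-2215 + 40020} = \frac{17010 - 6}{-2215 + 40020} = \frac{17004}{37805}$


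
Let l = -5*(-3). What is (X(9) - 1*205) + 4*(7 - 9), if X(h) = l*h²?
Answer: 1002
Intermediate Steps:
l = 15
X(h) = 15*h²
(X(9) - 1*205) + 4*(7 - 9) = (15*9² - 1*205) + 4*(7 - 9) = (15*81 - 205) + 4*(-2) = (1215 - 205) - 8 = 1010 - 8 = 1002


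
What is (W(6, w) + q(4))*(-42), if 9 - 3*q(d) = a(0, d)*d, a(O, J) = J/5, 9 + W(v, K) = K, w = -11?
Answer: 3794/5 ≈ 758.80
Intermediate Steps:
W(v, K) = -9 + K
a(O, J) = J/5 (a(O, J) = J*(⅕) = J/5)
q(d) = 3 - d²/15 (q(d) = 3 - d/5*d/3 = 3 - d²/15)
(W(6, w) + q(4))*(-42) = ((-9 - 11) + (3 - 1/15*4²))*(-42) = (-20 + (3 - 1/15*16))*(-42) = (-20 + (3 - 16/15))*(-42) = (-20 + 29/15)*(-42) = -271/15*(-42) = 3794/5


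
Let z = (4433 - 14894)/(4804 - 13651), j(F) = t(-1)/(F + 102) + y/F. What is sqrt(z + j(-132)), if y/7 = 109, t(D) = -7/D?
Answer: I*sqrt(508381899465)/324390 ≈ 2.198*I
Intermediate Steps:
y = 763 (y = 7*109 = 763)
j(F) = 7/(102 + F) + 763/F (j(F) = (-7/(-1))/(F + 102) + 763/F = (-7*(-1))/(102 + F) + 763/F = 7/(102 + F) + 763/F)
z = 3487/2949 (z = -10461/(-8847) = -10461*(-1/8847) = 3487/2949 ≈ 1.1824)
sqrt(z + j(-132)) = sqrt(3487/2949 + 14*(5559 + 55*(-132))/(-132*(102 - 132))) = sqrt(3487/2949 + 14*(-1/132)*(5559 - 7260)/(-30)) = sqrt(3487/2949 + 14*(-1/132)*(-1/30)*(-1701)) = sqrt(3487/2949 - 1323/220) = sqrt(-3134387/648780) = I*sqrt(508381899465)/324390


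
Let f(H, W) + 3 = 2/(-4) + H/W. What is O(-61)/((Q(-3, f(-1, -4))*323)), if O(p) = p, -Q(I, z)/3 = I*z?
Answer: 244/37791 ≈ 0.0064566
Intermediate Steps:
f(H, W) = -7/2 + H/W (f(H, W) = -3 + (2/(-4) + H/W) = -3 + (2*(-¼) + H/W) = -3 + (-½ + H/W) = -7/2 + H/W)
Q(I, z) = -3*I*z
O(-61)/((Q(-3, f(-1, -4))*323)) = -61*1/(2907*(-7/2 - 1/(-4))) = -61*1/(2907*(-7/2 - 1*(-¼))) = -61*1/(2907*(-7/2 + ¼)) = -61/(-3*(-3)*(-13/4)*323) = -61/((-117/4*323)) = -61/(-37791/4) = -61*(-4/37791) = 244/37791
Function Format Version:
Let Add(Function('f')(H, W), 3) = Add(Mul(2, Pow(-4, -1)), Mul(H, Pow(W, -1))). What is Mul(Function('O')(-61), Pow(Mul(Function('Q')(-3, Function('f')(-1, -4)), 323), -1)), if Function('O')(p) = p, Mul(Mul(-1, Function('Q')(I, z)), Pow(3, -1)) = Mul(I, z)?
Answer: Rational(244, 37791) ≈ 0.0064566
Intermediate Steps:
Function('f')(H, W) = Add(Rational(-7, 2), Mul(H, Pow(W, -1))) (Function('f')(H, W) = Add(-3, Add(Mul(2, Pow(-4, -1)), Mul(H, Pow(W, -1)))) = Add(-3, Add(Mul(2, Rational(-1, 4)), Mul(H, Pow(W, -1)))) = Add(-3, Add(Rational(-1, 2), Mul(H, Pow(W, -1)))) = Add(Rational(-7, 2), Mul(H, Pow(W, -1))))
Function('Q')(I, z) = Mul(-3, I, z) (Function('Q')(I, z) = Mul(-3, Mul(I, z)) = Mul(-3, I, z))
Mul(Function('O')(-61), Pow(Mul(Function('Q')(-3, Function('f')(-1, -4)), 323), -1)) = Mul(-61, Pow(Mul(Mul(-3, -3, Add(Rational(-7, 2), Mul(-1, Pow(-4, -1)))), 323), -1)) = Mul(-61, Pow(Mul(Mul(-3, -3, Add(Rational(-7, 2), Mul(-1, Rational(-1, 4)))), 323), -1)) = Mul(-61, Pow(Mul(Mul(-3, -3, Add(Rational(-7, 2), Rational(1, 4))), 323), -1)) = Mul(-61, Pow(Mul(Mul(-3, -3, Rational(-13, 4)), 323), -1)) = Mul(-61, Pow(Mul(Rational(-117, 4), 323), -1)) = Mul(-61, Pow(Rational(-37791, 4), -1)) = Mul(-61, Rational(-4, 37791)) = Rational(244, 37791)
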